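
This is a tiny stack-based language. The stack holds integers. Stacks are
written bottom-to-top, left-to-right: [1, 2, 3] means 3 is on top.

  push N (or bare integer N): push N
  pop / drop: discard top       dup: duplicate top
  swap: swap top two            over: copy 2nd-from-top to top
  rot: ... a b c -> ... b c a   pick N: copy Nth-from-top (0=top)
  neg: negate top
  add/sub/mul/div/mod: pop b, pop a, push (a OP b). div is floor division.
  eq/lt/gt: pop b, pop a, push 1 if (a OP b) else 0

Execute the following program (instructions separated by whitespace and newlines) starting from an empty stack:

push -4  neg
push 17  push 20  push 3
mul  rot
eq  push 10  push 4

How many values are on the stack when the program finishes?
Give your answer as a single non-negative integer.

Answer: 4

Derivation:
After 'push -4': stack = [-4] (depth 1)
After 'neg': stack = [4] (depth 1)
After 'push 17': stack = [4, 17] (depth 2)
After 'push 20': stack = [4, 17, 20] (depth 3)
After 'push 3': stack = [4, 17, 20, 3] (depth 4)
After 'mul': stack = [4, 17, 60] (depth 3)
After 'rot': stack = [17, 60, 4] (depth 3)
After 'eq': stack = [17, 0] (depth 2)
After 'push 10': stack = [17, 0, 10] (depth 3)
After 'push 4': stack = [17, 0, 10, 4] (depth 4)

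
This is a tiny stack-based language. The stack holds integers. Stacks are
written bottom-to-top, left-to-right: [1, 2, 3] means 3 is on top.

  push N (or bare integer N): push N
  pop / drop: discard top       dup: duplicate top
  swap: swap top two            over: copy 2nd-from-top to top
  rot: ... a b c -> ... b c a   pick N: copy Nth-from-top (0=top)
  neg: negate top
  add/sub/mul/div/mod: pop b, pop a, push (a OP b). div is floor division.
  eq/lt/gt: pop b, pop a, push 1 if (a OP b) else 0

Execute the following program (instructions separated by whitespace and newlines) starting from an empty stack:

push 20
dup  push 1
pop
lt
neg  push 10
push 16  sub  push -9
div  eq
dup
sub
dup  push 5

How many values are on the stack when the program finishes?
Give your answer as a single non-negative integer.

After 'push 20': stack = [20] (depth 1)
After 'dup': stack = [20, 20] (depth 2)
After 'push 1': stack = [20, 20, 1] (depth 3)
After 'pop': stack = [20, 20] (depth 2)
After 'lt': stack = [0] (depth 1)
After 'neg': stack = [0] (depth 1)
After 'push 10': stack = [0, 10] (depth 2)
After 'push 16': stack = [0, 10, 16] (depth 3)
After 'sub': stack = [0, -6] (depth 2)
After 'push -9': stack = [0, -6, -9] (depth 3)
After 'div': stack = [0, 0] (depth 2)
After 'eq': stack = [1] (depth 1)
After 'dup': stack = [1, 1] (depth 2)
After 'sub': stack = [0] (depth 1)
After 'dup': stack = [0, 0] (depth 2)
After 'push 5': stack = [0, 0, 5] (depth 3)

Answer: 3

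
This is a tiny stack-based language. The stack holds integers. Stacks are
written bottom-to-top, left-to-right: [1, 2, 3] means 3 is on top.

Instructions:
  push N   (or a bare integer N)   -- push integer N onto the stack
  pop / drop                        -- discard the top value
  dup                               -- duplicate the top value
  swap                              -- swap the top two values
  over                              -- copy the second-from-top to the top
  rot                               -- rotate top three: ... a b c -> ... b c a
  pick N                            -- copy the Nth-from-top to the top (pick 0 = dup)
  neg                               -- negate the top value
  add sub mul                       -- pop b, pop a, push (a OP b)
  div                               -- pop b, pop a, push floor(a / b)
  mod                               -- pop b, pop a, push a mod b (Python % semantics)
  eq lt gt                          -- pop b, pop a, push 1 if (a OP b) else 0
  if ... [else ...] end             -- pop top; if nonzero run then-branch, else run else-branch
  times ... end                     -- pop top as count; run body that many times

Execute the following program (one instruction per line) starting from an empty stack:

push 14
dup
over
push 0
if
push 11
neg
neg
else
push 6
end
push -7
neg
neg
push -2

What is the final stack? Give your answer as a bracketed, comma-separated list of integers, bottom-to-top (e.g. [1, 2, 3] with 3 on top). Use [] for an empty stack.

Answer: [14, 14, 14, 6, -7, -2]

Derivation:
After 'push 14': [14]
After 'dup': [14, 14]
After 'over': [14, 14, 14]
After 'push 0': [14, 14, 14, 0]
After 'if': [14, 14, 14]
After 'push 6': [14, 14, 14, 6]
After 'push -7': [14, 14, 14, 6, -7]
After 'neg': [14, 14, 14, 6, 7]
After 'neg': [14, 14, 14, 6, -7]
After 'push -2': [14, 14, 14, 6, -7, -2]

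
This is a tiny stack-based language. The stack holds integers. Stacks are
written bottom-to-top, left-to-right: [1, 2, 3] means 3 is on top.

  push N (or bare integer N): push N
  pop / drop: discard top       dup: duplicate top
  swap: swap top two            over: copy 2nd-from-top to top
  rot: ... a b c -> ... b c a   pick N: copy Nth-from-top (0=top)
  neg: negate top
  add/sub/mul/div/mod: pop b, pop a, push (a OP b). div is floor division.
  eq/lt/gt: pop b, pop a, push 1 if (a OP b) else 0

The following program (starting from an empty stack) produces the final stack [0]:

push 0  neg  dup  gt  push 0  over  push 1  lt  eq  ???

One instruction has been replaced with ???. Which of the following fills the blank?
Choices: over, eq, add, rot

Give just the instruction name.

Stack before ???: [0, 0]
Stack after ???:  [0]
Checking each choice:
  over: produces [0, 0, 0]
  eq: produces [1]
  add: MATCH
  rot: stack underflow (need 3, have 2)


Answer: add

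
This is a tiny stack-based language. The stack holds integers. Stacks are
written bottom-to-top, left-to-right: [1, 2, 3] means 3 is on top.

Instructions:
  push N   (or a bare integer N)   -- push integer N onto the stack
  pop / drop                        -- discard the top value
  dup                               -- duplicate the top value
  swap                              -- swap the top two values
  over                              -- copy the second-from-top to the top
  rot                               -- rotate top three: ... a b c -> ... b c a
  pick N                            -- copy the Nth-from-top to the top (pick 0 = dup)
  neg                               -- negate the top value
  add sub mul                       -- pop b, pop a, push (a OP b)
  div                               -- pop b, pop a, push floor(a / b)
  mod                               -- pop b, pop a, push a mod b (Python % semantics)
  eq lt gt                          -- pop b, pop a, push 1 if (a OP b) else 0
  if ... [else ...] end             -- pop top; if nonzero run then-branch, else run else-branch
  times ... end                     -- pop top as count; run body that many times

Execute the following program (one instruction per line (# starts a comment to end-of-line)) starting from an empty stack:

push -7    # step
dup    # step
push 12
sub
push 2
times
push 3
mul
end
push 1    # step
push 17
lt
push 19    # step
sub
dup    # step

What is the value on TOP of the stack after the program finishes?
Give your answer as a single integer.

Answer: -18

Derivation:
After 'push -7': [-7]
After 'dup': [-7, -7]
After 'push 12': [-7, -7, 12]
After 'sub': [-7, -19]
After 'push 2': [-7, -19, 2]
After 'times': [-7, -19]
After 'push 3': [-7, -19, 3]
After 'mul': [-7, -57]
After 'push 3': [-7, -57, 3]
After 'mul': [-7, -171]
After 'push 1': [-7, -171, 1]
After 'push 17': [-7, -171, 1, 17]
After 'lt': [-7, -171, 1]
After 'push 19': [-7, -171, 1, 19]
After 'sub': [-7, -171, -18]
After 'dup': [-7, -171, -18, -18]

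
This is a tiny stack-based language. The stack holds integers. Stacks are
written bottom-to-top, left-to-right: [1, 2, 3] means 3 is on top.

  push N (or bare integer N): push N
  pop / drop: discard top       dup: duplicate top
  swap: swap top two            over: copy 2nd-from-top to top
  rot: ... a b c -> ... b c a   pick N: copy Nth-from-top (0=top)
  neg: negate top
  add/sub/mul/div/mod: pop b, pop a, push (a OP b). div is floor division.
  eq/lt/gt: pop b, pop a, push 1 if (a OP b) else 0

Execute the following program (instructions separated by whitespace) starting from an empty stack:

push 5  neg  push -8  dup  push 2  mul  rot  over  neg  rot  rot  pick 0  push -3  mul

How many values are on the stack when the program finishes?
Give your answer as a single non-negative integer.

Answer: 5

Derivation:
After 'push 5': stack = [5] (depth 1)
After 'neg': stack = [-5] (depth 1)
After 'push -8': stack = [-5, -8] (depth 2)
After 'dup': stack = [-5, -8, -8] (depth 3)
After 'push 2': stack = [-5, -8, -8, 2] (depth 4)
After 'mul': stack = [-5, -8, -16] (depth 3)
After 'rot': stack = [-8, -16, -5] (depth 3)
After 'over': stack = [-8, -16, -5, -16] (depth 4)
After 'neg': stack = [-8, -16, -5, 16] (depth 4)
After 'rot': stack = [-8, -5, 16, -16] (depth 4)
After 'rot': stack = [-8, 16, -16, -5] (depth 4)
After 'pick 0': stack = [-8, 16, -16, -5, -5] (depth 5)
After 'push -3': stack = [-8, 16, -16, -5, -5, -3] (depth 6)
After 'mul': stack = [-8, 16, -16, -5, 15] (depth 5)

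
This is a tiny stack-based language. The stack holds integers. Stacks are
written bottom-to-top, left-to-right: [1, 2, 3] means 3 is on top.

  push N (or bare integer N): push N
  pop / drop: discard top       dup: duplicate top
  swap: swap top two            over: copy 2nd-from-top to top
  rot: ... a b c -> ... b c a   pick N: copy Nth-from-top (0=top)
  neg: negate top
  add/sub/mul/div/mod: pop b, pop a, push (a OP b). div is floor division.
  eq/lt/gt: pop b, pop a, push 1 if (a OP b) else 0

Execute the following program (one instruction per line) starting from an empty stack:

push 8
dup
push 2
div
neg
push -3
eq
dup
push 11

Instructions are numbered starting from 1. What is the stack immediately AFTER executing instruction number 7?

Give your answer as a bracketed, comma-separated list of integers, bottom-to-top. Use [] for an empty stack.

Step 1 ('push 8'): [8]
Step 2 ('dup'): [8, 8]
Step 3 ('push 2'): [8, 8, 2]
Step 4 ('div'): [8, 4]
Step 5 ('neg'): [8, -4]
Step 6 ('push -3'): [8, -4, -3]
Step 7 ('eq'): [8, 0]

Answer: [8, 0]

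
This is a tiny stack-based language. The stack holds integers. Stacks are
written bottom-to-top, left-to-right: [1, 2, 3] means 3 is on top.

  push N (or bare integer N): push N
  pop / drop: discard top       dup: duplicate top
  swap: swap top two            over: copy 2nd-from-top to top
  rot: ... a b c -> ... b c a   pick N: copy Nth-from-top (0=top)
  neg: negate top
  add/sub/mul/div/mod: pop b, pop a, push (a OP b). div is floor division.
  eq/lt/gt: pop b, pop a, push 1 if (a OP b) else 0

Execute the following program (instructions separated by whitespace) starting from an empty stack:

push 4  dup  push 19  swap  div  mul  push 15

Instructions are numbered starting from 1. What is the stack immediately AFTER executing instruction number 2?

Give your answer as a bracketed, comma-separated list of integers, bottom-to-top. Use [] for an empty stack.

Answer: [4, 4]

Derivation:
Step 1 ('push 4'): [4]
Step 2 ('dup'): [4, 4]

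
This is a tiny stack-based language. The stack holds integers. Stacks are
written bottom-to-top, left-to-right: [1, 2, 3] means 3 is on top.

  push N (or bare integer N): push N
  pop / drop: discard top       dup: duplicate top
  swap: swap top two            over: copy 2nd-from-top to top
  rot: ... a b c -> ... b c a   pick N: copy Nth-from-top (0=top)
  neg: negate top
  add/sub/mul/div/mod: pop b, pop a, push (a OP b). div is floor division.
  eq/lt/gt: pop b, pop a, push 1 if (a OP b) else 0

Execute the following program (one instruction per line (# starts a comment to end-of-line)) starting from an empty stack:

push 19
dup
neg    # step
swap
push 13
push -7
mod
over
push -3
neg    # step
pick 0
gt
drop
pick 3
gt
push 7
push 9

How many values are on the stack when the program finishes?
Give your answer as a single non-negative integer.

After 'push 19': stack = [19] (depth 1)
After 'dup': stack = [19, 19] (depth 2)
After 'neg': stack = [19, -19] (depth 2)
After 'swap': stack = [-19, 19] (depth 2)
After 'push 13': stack = [-19, 19, 13] (depth 3)
After 'push -7': stack = [-19, 19, 13, -7] (depth 4)
After 'mod': stack = [-19, 19, -1] (depth 3)
After 'over': stack = [-19, 19, -1, 19] (depth 4)
After 'push -3': stack = [-19, 19, -1, 19, -3] (depth 5)
After 'neg': stack = [-19, 19, -1, 19, 3] (depth 5)
After 'pick 0': stack = [-19, 19, -1, 19, 3, 3] (depth 6)
After 'gt': stack = [-19, 19, -1, 19, 0] (depth 5)
After 'drop': stack = [-19, 19, -1, 19] (depth 4)
After 'pick 3': stack = [-19, 19, -1, 19, -19] (depth 5)
After 'gt': stack = [-19, 19, -1, 1] (depth 4)
After 'push 7': stack = [-19, 19, -1, 1, 7] (depth 5)
After 'push 9': stack = [-19, 19, -1, 1, 7, 9] (depth 6)

Answer: 6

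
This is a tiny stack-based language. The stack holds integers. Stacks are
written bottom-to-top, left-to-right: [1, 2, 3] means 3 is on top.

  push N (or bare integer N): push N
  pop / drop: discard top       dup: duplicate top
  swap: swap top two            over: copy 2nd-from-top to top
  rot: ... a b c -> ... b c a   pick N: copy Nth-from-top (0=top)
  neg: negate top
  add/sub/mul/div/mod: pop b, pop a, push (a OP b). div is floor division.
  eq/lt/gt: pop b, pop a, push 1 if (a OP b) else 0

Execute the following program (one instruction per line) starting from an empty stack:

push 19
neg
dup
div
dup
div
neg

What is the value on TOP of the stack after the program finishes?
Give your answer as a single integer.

After 'push 19': [19]
After 'neg': [-19]
After 'dup': [-19, -19]
After 'div': [1]
After 'dup': [1, 1]
After 'div': [1]
After 'neg': [-1]

Answer: -1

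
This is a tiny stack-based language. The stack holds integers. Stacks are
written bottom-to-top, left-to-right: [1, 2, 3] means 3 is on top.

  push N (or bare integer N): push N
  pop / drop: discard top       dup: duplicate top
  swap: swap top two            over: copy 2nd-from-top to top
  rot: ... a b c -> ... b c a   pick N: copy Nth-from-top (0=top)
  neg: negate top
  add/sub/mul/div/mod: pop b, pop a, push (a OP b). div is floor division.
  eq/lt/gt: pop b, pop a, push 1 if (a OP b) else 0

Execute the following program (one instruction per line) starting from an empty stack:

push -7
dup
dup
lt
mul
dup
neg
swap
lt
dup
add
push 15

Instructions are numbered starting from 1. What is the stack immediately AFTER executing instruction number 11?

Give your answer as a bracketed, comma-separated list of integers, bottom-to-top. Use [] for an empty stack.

Answer: [0]

Derivation:
Step 1 ('push -7'): [-7]
Step 2 ('dup'): [-7, -7]
Step 3 ('dup'): [-7, -7, -7]
Step 4 ('lt'): [-7, 0]
Step 5 ('mul'): [0]
Step 6 ('dup'): [0, 0]
Step 7 ('neg'): [0, 0]
Step 8 ('swap'): [0, 0]
Step 9 ('lt'): [0]
Step 10 ('dup'): [0, 0]
Step 11 ('add'): [0]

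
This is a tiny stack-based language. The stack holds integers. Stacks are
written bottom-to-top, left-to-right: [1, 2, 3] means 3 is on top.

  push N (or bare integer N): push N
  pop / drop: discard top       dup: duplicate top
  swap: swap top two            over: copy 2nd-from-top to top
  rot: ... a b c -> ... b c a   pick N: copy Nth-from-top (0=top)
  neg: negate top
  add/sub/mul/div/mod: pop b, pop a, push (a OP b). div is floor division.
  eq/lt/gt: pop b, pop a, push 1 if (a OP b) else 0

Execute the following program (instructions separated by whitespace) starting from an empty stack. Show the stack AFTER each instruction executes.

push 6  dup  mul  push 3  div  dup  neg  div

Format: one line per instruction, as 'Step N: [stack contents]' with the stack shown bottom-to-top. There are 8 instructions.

Step 1: [6]
Step 2: [6, 6]
Step 3: [36]
Step 4: [36, 3]
Step 5: [12]
Step 6: [12, 12]
Step 7: [12, -12]
Step 8: [-1]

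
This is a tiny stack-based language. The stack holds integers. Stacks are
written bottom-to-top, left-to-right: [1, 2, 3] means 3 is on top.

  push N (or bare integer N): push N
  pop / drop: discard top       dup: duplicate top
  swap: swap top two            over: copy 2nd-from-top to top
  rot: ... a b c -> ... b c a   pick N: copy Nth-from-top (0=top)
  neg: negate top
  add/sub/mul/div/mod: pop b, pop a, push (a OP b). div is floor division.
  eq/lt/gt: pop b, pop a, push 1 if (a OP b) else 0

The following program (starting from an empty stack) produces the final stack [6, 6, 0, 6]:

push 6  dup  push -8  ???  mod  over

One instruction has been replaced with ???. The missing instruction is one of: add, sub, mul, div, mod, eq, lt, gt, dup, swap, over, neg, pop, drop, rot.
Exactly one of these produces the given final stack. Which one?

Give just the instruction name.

Answer: dup

Derivation:
Stack before ???: [6, 6, -8]
Stack after ???:  [6, 6, -8, -8]
The instruction that transforms [6, 6, -8] -> [6, 6, -8, -8] is: dup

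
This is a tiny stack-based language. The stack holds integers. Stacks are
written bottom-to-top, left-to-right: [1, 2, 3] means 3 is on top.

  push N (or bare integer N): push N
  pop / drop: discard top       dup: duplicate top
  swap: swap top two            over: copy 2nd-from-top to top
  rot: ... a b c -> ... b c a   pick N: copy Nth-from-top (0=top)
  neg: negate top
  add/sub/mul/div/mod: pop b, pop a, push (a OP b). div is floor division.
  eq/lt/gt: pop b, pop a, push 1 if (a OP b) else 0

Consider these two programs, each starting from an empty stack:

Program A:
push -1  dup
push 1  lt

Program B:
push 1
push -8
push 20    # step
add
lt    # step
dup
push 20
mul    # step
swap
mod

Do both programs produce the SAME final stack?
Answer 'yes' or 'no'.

Answer: no

Derivation:
Program A trace:
  After 'push -1': [-1]
  After 'dup': [-1, -1]
  After 'push 1': [-1, -1, 1]
  After 'lt': [-1, 1]
Program A final stack: [-1, 1]

Program B trace:
  After 'push 1': [1]
  After 'push -8': [1, -8]
  After 'push 20': [1, -8, 20]
  After 'add': [1, 12]
  After 'lt': [1]
  After 'dup': [1, 1]
  After 'push 20': [1, 1, 20]
  After 'mul': [1, 20]
  After 'swap': [20, 1]
  After 'mod': [0]
Program B final stack: [0]
Same: no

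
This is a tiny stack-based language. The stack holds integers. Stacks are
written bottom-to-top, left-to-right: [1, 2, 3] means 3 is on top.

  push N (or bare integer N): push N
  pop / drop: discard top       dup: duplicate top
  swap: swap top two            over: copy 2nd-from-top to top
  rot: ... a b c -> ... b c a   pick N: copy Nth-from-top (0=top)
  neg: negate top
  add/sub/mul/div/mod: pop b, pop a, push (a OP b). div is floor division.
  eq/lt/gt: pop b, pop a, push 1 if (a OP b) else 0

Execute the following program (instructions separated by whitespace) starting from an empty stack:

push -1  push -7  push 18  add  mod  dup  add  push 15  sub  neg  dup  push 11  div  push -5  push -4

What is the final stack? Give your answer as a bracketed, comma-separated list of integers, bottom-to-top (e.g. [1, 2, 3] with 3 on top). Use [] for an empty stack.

Answer: [-5, -1, -5, -4]

Derivation:
After 'push -1': [-1]
After 'push -7': [-1, -7]
After 'push 18': [-1, -7, 18]
After 'add': [-1, 11]
After 'mod': [10]
After 'dup': [10, 10]
After 'add': [20]
After 'push 15': [20, 15]
After 'sub': [5]
After 'neg': [-5]
After 'dup': [-5, -5]
After 'push 11': [-5, -5, 11]
After 'div': [-5, -1]
After 'push -5': [-5, -1, -5]
After 'push -4': [-5, -1, -5, -4]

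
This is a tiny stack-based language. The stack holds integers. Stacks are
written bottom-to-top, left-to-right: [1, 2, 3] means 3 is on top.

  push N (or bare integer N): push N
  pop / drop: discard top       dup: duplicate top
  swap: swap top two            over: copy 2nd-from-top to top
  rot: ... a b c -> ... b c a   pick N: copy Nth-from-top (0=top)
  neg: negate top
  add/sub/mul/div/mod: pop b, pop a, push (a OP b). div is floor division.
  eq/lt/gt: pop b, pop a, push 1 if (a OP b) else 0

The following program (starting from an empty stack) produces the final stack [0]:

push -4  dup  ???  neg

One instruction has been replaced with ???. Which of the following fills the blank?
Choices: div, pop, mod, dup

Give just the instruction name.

Stack before ???: [-4, -4]
Stack after ???:  [0]
Checking each choice:
  div: produces [-1]
  pop: produces [4]
  mod: MATCH
  dup: produces [-4, -4, 4]


Answer: mod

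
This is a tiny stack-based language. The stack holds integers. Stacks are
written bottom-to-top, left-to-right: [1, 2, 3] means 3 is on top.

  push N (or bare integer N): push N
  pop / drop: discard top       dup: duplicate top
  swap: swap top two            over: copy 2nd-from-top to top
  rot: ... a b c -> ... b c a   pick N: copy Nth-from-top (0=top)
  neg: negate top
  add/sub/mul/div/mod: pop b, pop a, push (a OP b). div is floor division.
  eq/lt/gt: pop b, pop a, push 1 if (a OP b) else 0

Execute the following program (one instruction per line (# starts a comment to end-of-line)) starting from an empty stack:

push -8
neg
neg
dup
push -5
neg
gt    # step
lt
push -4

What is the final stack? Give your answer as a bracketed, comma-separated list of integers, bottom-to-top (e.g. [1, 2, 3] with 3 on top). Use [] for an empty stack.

After 'push -8': [-8]
After 'neg': [8]
After 'neg': [-8]
After 'dup': [-8, -8]
After 'push -5': [-8, -8, -5]
After 'neg': [-8, -8, 5]
After 'gt': [-8, 0]
After 'lt': [1]
After 'push -4': [1, -4]

Answer: [1, -4]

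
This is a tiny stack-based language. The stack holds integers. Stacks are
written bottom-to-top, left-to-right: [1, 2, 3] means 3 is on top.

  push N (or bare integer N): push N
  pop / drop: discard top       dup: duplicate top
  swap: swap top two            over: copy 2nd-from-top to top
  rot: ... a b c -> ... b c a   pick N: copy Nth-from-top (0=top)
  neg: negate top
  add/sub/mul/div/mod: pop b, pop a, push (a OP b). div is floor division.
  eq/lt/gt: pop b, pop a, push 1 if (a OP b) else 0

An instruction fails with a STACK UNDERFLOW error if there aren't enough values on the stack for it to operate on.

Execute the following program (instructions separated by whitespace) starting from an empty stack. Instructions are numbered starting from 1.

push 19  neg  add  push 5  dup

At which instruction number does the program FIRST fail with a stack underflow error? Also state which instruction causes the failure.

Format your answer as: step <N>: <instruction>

Step 1 ('push 19'): stack = [19], depth = 1
Step 2 ('neg'): stack = [-19], depth = 1
Step 3 ('add'): needs 2 value(s) but depth is 1 — STACK UNDERFLOW

Answer: step 3: add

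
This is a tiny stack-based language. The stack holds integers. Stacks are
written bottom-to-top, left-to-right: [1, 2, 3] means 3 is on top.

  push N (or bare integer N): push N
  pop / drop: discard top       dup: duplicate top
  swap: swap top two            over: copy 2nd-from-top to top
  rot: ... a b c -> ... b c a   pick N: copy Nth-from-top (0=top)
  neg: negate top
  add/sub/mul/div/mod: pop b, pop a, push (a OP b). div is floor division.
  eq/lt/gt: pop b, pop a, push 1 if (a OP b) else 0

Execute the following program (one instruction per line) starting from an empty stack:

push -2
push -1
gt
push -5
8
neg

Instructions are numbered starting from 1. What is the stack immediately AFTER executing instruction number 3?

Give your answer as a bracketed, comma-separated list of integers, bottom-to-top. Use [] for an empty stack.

Step 1 ('push -2'): [-2]
Step 2 ('push -1'): [-2, -1]
Step 3 ('gt'): [0]

Answer: [0]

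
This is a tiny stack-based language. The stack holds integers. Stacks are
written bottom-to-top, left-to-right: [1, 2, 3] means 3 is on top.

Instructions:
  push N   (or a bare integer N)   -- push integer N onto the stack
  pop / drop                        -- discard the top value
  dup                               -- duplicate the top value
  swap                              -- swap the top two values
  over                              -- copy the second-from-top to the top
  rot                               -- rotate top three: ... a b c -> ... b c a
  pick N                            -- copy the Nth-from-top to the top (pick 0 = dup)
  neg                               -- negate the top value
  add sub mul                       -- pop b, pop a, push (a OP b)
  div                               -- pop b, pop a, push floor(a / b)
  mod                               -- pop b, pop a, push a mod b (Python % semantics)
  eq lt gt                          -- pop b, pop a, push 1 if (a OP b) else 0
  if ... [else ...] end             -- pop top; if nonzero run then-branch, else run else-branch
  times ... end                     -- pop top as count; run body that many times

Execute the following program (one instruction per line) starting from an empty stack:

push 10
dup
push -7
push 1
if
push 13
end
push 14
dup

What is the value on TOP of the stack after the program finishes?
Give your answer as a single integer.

Answer: 14

Derivation:
After 'push 10': [10]
After 'dup': [10, 10]
After 'push -7': [10, 10, -7]
After 'push 1': [10, 10, -7, 1]
After 'if': [10, 10, -7]
After 'push 13': [10, 10, -7, 13]
After 'push 14': [10, 10, -7, 13, 14]
After 'dup': [10, 10, -7, 13, 14, 14]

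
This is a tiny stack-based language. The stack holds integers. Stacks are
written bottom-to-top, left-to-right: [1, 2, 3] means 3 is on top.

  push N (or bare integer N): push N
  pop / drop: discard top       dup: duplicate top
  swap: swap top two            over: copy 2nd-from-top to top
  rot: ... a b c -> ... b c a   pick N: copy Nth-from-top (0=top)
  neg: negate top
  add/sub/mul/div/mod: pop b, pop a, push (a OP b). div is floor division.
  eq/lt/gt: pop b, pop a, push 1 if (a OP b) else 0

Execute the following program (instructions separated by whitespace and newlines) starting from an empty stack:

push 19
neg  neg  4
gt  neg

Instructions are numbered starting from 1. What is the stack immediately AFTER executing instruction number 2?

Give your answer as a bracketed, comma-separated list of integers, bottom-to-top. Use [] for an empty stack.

Answer: [-19]

Derivation:
Step 1 ('push 19'): [19]
Step 2 ('neg'): [-19]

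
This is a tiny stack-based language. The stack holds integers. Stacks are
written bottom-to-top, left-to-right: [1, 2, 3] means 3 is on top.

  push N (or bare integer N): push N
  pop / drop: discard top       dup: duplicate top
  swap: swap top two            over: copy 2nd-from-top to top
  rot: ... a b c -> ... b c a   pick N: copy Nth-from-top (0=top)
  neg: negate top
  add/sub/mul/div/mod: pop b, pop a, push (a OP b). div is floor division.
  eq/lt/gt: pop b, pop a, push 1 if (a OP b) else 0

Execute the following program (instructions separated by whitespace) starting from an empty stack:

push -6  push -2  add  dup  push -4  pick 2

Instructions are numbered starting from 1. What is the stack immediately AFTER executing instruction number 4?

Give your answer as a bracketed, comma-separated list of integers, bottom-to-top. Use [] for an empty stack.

Step 1 ('push -6'): [-6]
Step 2 ('push -2'): [-6, -2]
Step 3 ('add'): [-8]
Step 4 ('dup'): [-8, -8]

Answer: [-8, -8]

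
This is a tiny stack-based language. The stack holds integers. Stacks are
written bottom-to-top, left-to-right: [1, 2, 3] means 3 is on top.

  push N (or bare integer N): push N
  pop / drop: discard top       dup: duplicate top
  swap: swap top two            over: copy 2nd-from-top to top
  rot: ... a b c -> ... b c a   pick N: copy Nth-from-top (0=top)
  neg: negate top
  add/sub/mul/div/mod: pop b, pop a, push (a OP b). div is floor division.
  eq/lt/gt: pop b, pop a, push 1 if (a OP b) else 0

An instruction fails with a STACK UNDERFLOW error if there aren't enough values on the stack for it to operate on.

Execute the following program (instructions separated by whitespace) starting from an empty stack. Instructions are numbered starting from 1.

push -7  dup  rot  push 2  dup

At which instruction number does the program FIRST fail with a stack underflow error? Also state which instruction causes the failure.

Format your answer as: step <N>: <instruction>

Step 1 ('push -7'): stack = [-7], depth = 1
Step 2 ('dup'): stack = [-7, -7], depth = 2
Step 3 ('rot'): needs 3 value(s) but depth is 2 — STACK UNDERFLOW

Answer: step 3: rot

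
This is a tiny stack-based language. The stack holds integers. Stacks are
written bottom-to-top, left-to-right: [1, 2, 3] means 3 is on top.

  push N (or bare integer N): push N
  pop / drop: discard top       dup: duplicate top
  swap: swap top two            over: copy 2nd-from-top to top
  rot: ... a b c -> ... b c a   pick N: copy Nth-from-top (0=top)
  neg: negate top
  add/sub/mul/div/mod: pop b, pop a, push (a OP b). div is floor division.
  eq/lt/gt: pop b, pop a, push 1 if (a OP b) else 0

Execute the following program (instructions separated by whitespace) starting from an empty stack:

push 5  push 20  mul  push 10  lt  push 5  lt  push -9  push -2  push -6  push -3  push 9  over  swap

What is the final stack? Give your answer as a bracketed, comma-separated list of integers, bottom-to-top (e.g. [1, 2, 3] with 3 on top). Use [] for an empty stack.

Answer: [1, -9, -2, -6, -3, -3, 9]

Derivation:
After 'push 5': [5]
After 'push 20': [5, 20]
After 'mul': [100]
After 'push 10': [100, 10]
After 'lt': [0]
After 'push 5': [0, 5]
After 'lt': [1]
After 'push -9': [1, -9]
After 'push -2': [1, -9, -2]
After 'push -6': [1, -9, -2, -6]
After 'push -3': [1, -9, -2, -6, -3]
After 'push 9': [1, -9, -2, -6, -3, 9]
After 'over': [1, -9, -2, -6, -3, 9, -3]
After 'swap': [1, -9, -2, -6, -3, -3, 9]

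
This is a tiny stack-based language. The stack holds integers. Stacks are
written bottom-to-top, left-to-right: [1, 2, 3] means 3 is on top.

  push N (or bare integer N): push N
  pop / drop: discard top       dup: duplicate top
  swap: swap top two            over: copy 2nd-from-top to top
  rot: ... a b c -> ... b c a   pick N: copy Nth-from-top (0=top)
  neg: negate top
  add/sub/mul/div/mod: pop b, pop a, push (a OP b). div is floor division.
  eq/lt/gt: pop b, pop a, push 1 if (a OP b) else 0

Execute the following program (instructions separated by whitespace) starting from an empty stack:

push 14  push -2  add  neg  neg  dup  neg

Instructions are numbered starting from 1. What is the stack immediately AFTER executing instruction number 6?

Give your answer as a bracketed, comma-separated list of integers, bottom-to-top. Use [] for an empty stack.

Step 1 ('push 14'): [14]
Step 2 ('push -2'): [14, -2]
Step 3 ('add'): [12]
Step 4 ('neg'): [-12]
Step 5 ('neg'): [12]
Step 6 ('dup'): [12, 12]

Answer: [12, 12]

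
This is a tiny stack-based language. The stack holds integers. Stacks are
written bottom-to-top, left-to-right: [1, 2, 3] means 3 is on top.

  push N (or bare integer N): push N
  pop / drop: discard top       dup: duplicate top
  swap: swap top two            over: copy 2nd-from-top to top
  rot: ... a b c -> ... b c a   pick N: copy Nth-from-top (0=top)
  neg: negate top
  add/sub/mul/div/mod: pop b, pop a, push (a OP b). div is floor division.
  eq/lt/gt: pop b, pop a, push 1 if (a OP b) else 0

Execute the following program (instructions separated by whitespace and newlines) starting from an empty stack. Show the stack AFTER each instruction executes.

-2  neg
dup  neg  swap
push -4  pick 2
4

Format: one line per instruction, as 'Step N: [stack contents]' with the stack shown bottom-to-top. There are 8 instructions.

Step 1: [-2]
Step 2: [2]
Step 3: [2, 2]
Step 4: [2, -2]
Step 5: [-2, 2]
Step 6: [-2, 2, -4]
Step 7: [-2, 2, -4, -2]
Step 8: [-2, 2, -4, -2, 4]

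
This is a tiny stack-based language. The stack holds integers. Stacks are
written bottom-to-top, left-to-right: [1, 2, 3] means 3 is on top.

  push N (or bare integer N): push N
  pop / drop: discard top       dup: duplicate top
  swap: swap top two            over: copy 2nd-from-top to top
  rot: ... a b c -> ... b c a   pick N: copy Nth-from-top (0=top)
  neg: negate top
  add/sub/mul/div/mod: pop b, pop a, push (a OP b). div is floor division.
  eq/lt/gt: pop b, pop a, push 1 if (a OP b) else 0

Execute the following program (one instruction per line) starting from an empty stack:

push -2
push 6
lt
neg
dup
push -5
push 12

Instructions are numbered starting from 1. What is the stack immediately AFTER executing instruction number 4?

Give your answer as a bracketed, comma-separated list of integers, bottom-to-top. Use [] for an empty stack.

Answer: [-1]

Derivation:
Step 1 ('push -2'): [-2]
Step 2 ('push 6'): [-2, 6]
Step 3 ('lt'): [1]
Step 4 ('neg'): [-1]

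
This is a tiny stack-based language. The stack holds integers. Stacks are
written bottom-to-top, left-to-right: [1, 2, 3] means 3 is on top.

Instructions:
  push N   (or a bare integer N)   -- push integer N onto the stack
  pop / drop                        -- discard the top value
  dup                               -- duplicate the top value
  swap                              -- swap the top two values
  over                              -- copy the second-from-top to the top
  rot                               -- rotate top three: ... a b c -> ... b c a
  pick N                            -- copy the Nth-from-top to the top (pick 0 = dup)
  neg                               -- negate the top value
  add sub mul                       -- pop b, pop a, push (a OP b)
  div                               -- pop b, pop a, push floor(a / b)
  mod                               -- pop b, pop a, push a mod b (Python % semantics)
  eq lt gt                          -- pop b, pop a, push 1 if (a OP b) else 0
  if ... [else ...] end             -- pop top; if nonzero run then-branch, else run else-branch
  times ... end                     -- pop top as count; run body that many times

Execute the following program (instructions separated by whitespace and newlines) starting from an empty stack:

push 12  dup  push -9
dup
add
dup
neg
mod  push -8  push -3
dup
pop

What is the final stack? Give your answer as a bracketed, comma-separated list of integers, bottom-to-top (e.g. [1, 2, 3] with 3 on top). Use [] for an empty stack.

After 'push 12': [12]
After 'dup': [12, 12]
After 'push -9': [12, 12, -9]
After 'dup': [12, 12, -9, -9]
After 'add': [12, 12, -18]
After 'dup': [12, 12, -18, -18]
After 'neg': [12, 12, -18, 18]
After 'mod': [12, 12, 0]
After 'push -8': [12, 12, 0, -8]
After 'push -3': [12, 12, 0, -8, -3]
After 'dup': [12, 12, 0, -8, -3, -3]
After 'pop': [12, 12, 0, -8, -3]

Answer: [12, 12, 0, -8, -3]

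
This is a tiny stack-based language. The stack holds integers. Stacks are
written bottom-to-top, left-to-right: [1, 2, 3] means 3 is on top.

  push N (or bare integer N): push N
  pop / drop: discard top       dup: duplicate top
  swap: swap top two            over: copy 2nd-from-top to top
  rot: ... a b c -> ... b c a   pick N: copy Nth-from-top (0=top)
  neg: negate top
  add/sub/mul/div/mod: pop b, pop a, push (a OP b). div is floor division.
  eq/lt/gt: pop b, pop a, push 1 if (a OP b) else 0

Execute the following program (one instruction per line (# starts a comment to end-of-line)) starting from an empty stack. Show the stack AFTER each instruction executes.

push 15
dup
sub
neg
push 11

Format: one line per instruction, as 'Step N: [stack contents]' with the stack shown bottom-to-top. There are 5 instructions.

Step 1: [15]
Step 2: [15, 15]
Step 3: [0]
Step 4: [0]
Step 5: [0, 11]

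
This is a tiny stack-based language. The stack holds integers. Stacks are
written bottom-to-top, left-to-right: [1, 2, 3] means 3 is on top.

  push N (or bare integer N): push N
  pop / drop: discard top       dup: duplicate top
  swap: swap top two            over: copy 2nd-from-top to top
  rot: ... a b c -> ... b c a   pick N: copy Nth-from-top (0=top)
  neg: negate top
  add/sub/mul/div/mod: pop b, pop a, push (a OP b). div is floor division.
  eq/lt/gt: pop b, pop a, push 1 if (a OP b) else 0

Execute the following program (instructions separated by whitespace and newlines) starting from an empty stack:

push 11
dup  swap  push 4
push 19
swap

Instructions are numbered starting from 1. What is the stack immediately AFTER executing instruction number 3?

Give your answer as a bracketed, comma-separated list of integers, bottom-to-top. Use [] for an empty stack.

Step 1 ('push 11'): [11]
Step 2 ('dup'): [11, 11]
Step 3 ('swap'): [11, 11]

Answer: [11, 11]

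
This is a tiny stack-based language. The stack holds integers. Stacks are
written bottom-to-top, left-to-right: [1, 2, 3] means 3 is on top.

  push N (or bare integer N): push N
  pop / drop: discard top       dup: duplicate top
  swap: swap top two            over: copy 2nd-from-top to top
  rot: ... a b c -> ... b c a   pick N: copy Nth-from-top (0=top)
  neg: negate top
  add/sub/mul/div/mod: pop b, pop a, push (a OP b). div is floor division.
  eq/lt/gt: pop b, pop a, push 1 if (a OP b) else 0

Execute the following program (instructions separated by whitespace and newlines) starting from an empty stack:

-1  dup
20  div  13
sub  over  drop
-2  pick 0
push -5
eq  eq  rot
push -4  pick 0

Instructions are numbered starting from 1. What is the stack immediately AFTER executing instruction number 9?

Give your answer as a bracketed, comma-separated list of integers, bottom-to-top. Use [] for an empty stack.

Answer: [-1, -14, -2]

Derivation:
Step 1 ('-1'): [-1]
Step 2 ('dup'): [-1, -1]
Step 3 ('20'): [-1, -1, 20]
Step 4 ('div'): [-1, -1]
Step 5 ('13'): [-1, -1, 13]
Step 6 ('sub'): [-1, -14]
Step 7 ('over'): [-1, -14, -1]
Step 8 ('drop'): [-1, -14]
Step 9 ('-2'): [-1, -14, -2]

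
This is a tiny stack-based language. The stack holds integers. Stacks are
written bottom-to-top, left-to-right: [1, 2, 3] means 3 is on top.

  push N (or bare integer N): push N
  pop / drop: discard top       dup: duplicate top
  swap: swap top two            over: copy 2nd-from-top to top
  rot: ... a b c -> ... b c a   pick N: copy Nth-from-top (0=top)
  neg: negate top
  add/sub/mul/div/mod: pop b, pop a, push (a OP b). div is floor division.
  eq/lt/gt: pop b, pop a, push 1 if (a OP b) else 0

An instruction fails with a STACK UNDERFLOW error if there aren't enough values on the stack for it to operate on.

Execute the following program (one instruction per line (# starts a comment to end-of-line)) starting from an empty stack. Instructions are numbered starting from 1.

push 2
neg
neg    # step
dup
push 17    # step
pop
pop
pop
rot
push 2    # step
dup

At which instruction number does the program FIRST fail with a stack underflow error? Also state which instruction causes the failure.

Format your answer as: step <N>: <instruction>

Step 1 ('push 2'): stack = [2], depth = 1
Step 2 ('neg'): stack = [-2], depth = 1
Step 3 ('neg'): stack = [2], depth = 1
Step 4 ('dup'): stack = [2, 2], depth = 2
Step 5 ('push 17'): stack = [2, 2, 17], depth = 3
Step 6 ('pop'): stack = [2, 2], depth = 2
Step 7 ('pop'): stack = [2], depth = 1
Step 8 ('pop'): stack = [], depth = 0
Step 9 ('rot'): needs 3 value(s) but depth is 0 — STACK UNDERFLOW

Answer: step 9: rot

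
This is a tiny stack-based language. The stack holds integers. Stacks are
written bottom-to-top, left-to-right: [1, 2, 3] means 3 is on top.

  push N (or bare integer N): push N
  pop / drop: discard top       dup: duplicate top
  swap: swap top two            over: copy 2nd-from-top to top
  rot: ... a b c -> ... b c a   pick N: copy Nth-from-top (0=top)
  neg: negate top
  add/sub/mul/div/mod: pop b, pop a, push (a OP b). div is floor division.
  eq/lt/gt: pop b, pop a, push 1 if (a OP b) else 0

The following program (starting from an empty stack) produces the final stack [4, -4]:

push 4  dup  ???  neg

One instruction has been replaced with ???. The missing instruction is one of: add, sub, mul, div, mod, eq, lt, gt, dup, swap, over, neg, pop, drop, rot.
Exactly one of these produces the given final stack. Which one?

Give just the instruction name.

Answer: swap

Derivation:
Stack before ???: [4, 4]
Stack after ???:  [4, 4]
The instruction that transforms [4, 4] -> [4, 4] is: swap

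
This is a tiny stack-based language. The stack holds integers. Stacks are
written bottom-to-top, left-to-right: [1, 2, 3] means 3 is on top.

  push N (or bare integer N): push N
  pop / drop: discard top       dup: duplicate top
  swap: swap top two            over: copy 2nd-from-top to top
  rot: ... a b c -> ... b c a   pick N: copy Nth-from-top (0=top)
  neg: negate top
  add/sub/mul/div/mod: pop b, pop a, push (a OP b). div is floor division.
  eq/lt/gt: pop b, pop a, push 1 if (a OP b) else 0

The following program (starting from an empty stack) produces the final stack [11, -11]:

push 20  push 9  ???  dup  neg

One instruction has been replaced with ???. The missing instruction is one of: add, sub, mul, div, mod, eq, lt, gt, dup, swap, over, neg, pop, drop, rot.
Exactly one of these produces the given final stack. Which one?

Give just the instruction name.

Stack before ???: [20, 9]
Stack after ???:  [11]
The instruction that transforms [20, 9] -> [11] is: sub

Answer: sub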